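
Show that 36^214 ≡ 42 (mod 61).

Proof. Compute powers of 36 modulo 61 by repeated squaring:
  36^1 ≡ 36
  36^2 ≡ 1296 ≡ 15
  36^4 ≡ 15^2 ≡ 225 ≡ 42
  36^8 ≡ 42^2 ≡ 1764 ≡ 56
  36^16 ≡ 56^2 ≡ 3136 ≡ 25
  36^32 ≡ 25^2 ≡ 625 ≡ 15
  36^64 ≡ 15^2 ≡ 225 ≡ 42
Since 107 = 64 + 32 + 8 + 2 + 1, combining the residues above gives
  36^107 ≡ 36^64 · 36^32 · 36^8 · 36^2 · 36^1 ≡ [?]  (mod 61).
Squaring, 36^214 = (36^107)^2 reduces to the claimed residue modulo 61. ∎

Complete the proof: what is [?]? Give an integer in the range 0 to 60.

Multiply the listed residues: 42 · 15 · 56 · 15 · 36 = 630 → 35280 → 529200 → 19051200.
Reducing modulo 61: 19051200 = 312314·61 + 46, so 36^107 ≡ 46.

46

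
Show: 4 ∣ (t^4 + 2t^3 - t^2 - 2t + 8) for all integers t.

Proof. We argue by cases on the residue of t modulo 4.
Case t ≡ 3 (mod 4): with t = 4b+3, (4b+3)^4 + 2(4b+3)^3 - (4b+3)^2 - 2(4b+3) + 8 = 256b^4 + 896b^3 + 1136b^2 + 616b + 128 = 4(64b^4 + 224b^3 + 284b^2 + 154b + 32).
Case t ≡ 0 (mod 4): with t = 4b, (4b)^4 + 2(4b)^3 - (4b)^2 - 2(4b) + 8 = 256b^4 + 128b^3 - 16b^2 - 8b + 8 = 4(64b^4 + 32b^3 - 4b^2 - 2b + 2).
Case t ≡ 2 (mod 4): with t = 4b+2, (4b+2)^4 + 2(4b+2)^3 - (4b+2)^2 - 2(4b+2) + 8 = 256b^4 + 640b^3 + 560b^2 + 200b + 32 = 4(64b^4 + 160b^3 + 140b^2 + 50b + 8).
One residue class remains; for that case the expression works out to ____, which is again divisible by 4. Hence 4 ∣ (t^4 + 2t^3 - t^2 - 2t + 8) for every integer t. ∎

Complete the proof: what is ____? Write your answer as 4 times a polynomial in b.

Only t ≡ 1 (mod 4) is unaccounted for. Put t = 4b+1:
(4b+1)^4 + 2(4b+1)^3 - (4b+1)^2 - 2(4b+1) + 8 expands to 256b^4 + 384b^3 + 176b^2 + 24b + 8,
and factoring out 4 leaves 4(64b^4 + 96b^3 + 44b^2 + 6b + 2).

4(64b^4 + 96b^3 + 44b^2 + 6b + 2)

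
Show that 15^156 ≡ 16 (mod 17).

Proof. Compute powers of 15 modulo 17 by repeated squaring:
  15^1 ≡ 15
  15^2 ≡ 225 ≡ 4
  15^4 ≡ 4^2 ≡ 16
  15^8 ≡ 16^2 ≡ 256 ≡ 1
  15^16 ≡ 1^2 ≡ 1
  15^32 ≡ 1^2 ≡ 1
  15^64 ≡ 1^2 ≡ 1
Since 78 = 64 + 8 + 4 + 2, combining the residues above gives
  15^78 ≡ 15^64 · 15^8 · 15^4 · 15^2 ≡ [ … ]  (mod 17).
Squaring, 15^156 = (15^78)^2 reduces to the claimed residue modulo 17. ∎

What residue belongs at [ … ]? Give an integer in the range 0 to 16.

15^64 · 15^8 · 15^4 · 15^2 ≡ 1 · 1 · 16 · 4 = 64.
64 mod 17 = 13, so 15^78 ≡ 13 (mod 17).

13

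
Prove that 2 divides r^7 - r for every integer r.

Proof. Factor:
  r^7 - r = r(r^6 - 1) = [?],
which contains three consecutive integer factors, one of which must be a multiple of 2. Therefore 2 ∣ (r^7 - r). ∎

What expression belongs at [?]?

r^6 - 1 = (r^2 - 1)(r^4 + r^2 + 1), and r^2 - 1 = (r-1)(r+1).
So r(r^6 - 1) = (r - 1)r(r + 1)(r^4 + r^2 + 1).

(r - 1)r(r + 1)(r^4 + r^2 + 1)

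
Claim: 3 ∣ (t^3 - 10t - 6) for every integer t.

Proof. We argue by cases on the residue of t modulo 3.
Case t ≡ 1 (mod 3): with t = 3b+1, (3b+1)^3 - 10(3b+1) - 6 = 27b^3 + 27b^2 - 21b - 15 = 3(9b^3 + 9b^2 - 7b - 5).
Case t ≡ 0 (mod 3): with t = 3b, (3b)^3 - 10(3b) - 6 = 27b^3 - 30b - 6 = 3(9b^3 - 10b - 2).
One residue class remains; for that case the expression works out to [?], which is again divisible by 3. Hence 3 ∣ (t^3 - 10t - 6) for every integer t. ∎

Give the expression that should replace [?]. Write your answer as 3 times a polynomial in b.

3(9b^3 + 18b^2 + 2b - 6)

The residues treated are {1, 0}, so the missing case is t ≡ 2 (mod 3); write t = 3b+2.
Then (3b+2)^3 - 10(3b+2) - 6 = 27b^3 + 54b^2 + 6b - 18 = 3(9b^3 + 18b^2 + 2b - 6).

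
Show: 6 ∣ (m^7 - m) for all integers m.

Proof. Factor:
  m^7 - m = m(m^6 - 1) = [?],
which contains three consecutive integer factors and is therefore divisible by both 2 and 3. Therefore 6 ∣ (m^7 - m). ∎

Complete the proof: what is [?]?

(m - 1)m(m + 1)(m^4 + m^2 + 1)

m^6 - 1 = (m^2 - 1)(m^4 + m^2 + 1), and m^2 - 1 = (m-1)(m+1).
So m(m^6 - 1) = (m - 1)m(m + 1)(m^4 + m^2 + 1).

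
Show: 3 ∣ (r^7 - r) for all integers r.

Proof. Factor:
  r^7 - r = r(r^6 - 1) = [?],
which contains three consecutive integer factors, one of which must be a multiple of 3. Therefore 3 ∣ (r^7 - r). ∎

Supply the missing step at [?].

r^6 - 1 = (r^2 - 1)(r^4 + r^2 + 1), and r^2 - 1 = (r-1)(r+1).
So r(r^6 - 1) = (r - 1)r(r + 1)(r^4 + r^2 + 1).

(r - 1)r(r + 1)(r^4 + r^2 + 1)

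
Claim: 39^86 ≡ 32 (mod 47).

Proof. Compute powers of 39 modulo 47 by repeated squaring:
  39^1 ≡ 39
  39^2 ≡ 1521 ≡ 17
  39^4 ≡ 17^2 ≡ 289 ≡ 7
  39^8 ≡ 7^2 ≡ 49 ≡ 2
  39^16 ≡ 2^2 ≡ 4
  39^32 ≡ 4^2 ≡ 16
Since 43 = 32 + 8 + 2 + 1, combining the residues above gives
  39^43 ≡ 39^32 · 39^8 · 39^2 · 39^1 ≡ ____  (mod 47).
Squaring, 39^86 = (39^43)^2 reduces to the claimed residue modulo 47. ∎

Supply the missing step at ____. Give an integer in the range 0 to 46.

19

39^32 · 39^8 · 39^2 · 39^1 ≡ 16 · 2 · 17 · 39 = 21216.
21216 mod 47 = 19, so 39^43 ≡ 19 (mod 47).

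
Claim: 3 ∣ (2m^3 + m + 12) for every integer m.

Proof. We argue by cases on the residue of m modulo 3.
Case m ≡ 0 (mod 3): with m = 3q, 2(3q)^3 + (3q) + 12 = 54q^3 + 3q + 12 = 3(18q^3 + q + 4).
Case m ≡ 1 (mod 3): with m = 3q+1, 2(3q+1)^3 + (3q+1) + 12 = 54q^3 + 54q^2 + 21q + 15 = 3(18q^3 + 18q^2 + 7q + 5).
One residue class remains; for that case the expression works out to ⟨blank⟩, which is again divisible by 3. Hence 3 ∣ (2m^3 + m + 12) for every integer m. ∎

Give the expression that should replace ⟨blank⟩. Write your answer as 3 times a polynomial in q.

Only m ≡ 2 (mod 3) is unaccounted for. Put m = 3q+2:
2(3q+2)^3 + (3q+2) + 12 expands to 54q^3 + 108q^2 + 75q + 30,
and factoring out 3 leaves 3(18q^3 + 36q^2 + 25q + 10).

3(18q^3 + 36q^2 + 25q + 10)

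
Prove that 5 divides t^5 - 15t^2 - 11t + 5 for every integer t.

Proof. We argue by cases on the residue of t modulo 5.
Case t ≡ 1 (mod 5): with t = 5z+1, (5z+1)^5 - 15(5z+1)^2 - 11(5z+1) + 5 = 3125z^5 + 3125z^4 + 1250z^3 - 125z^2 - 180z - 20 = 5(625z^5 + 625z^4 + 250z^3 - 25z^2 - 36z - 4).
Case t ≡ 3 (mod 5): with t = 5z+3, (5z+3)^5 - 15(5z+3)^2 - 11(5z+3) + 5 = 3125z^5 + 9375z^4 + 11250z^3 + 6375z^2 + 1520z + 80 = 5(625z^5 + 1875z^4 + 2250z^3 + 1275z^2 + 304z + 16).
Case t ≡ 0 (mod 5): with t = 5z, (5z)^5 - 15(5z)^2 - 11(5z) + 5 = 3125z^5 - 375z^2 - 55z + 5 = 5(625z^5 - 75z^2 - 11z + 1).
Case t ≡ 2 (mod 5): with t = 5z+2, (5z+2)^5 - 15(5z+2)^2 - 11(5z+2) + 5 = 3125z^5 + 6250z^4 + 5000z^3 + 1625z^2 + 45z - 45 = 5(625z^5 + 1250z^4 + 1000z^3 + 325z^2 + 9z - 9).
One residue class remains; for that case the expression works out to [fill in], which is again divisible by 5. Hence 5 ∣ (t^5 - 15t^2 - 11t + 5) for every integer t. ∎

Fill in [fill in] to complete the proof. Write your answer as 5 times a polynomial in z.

The residues treated are {1, 3, 0, 2}, so the missing case is t ≡ 4 (mod 5); write t = 5z+4.
Then (5z+4)^5 - 15(5z+4)^2 - 11(5z+4) + 5 = 3125z^5 + 12500z^4 + 20000z^3 + 15625z^2 + 5745z + 745 = 5(625z^5 + 2500z^4 + 4000z^3 + 3125z^2 + 1149z + 149).

5(625z^5 + 2500z^4 + 4000z^3 + 3125z^2 + 1149z + 149)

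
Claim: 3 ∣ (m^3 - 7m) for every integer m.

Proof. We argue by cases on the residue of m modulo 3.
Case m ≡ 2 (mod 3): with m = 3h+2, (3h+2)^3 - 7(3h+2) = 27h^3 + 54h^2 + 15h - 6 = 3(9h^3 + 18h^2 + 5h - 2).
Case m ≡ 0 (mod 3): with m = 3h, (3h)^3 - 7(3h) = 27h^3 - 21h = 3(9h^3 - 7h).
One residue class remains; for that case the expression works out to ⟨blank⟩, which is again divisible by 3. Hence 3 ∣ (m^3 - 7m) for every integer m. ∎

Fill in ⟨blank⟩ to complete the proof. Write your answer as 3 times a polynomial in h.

3(9h^3 + 9h^2 - 4h - 2)

The residues treated are {2, 0}, so the missing case is m ≡ 1 (mod 3); write m = 3h+1.
Then (3h+1)^3 - 7(3h+1) = 27h^3 + 27h^2 - 12h - 6 = 3(9h^3 + 9h^2 - 4h - 2).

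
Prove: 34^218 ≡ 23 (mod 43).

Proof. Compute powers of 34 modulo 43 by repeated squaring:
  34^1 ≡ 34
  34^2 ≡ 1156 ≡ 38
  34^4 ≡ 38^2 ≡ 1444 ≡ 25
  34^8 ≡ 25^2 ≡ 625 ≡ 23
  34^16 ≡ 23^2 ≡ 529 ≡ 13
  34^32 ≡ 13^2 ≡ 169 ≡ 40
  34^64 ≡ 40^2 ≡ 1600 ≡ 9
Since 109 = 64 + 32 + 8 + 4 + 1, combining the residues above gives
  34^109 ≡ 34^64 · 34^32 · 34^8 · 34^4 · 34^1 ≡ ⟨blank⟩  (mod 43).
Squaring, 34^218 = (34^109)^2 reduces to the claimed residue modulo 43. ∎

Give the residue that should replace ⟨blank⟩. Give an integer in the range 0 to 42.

34^64 · 34^32 · 34^8 · 34^4 · 34^1 ≡ 9 · 40 · 23 · 25 · 34 = 7038000.
7038000 mod 43 = 18, so 34^109 ≡ 18 (mod 43).

18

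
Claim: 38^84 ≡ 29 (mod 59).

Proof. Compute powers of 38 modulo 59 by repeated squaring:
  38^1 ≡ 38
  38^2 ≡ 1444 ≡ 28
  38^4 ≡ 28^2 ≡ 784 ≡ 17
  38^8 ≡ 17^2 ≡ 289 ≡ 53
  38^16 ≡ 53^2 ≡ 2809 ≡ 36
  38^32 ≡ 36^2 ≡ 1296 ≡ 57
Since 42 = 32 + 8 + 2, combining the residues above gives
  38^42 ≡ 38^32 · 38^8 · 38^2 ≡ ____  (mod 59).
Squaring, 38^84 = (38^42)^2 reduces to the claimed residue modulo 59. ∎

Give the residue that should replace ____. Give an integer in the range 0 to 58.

Multiply the listed residues: 57 · 53 · 28 = 3021 → 84588.
Reducing modulo 59: 84588 = 1433·59 + 41, so 38^42 ≡ 41.

41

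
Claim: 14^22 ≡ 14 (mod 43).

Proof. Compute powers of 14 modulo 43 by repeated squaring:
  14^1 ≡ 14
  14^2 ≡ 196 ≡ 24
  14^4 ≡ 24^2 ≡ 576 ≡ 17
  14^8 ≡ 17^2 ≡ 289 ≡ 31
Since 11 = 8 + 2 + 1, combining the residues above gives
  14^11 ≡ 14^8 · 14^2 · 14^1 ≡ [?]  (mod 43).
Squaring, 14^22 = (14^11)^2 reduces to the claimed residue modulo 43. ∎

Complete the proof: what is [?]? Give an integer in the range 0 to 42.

10

Multiply the listed residues: 31 · 24 · 14 = 744 → 10416.
Reducing modulo 43: 10416 = 242·43 + 10, so 14^11 ≡ 10.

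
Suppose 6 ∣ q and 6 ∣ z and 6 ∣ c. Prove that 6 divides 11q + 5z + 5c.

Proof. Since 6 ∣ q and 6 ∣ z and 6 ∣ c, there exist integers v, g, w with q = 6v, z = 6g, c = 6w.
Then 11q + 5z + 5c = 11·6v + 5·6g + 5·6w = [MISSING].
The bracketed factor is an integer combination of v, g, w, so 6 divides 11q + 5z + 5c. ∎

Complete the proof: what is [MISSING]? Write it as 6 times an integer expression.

Each term has a factor of 6: 11·6v + 5·6g + 5·6w = 6·(5g + 11v + 5w).
Since 5g + 11v + 5w is an integer, 6 ∣ (11q + 5z + 5c).

6(5g + 11v + 5w)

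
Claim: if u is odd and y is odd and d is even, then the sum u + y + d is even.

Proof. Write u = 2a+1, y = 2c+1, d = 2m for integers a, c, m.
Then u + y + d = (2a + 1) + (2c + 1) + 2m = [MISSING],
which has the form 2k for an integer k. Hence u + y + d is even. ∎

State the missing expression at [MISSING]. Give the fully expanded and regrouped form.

(2a + 1) + (2c + 1) + 2m = 2a + 2c + 2m + 2
= 2(a + c + m + 1).
Since a + c + m + 1 is an integer, the sum is of the form 2k for an integer k.

2(a + c + m + 1)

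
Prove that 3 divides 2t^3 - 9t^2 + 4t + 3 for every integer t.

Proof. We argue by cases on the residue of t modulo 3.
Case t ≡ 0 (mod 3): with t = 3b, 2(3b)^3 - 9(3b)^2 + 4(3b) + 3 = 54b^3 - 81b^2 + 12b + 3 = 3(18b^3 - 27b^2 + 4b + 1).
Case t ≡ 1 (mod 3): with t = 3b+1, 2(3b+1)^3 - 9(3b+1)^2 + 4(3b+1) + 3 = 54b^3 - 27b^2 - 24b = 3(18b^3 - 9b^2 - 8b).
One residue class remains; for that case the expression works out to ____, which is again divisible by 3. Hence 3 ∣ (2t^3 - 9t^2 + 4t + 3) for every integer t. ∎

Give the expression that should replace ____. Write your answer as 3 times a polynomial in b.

The residues treated are {0, 1}, so the missing case is t ≡ 2 (mod 3); write t = 3b+2.
Then 2(3b+2)^3 - 9(3b+2)^2 + 4(3b+2) + 3 = 54b^3 + 27b^2 - 24b - 9 = 3(18b^3 + 9b^2 - 8b - 3).

3(18b^3 + 9b^2 - 8b - 3)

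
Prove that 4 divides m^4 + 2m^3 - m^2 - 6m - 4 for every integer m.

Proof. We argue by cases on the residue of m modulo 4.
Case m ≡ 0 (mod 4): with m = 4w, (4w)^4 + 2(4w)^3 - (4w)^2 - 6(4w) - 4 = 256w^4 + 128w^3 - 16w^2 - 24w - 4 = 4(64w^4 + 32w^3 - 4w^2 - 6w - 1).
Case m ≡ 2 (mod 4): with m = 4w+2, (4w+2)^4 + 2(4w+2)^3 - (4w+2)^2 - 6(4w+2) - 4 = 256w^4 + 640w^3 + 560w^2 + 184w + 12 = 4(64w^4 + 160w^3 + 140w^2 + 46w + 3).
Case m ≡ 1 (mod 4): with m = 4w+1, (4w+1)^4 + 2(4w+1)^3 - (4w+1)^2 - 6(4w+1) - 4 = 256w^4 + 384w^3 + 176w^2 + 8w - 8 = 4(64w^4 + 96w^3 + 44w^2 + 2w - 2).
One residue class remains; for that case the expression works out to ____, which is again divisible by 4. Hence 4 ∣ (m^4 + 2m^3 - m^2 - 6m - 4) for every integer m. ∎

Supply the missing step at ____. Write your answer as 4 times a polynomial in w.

Only m ≡ 3 (mod 4) is unaccounted for. Put m = 4w+3:
(4w+3)^4 + 2(4w+3)^3 - (4w+3)^2 - 6(4w+3) - 4 expands to 256w^4 + 896w^3 + 1136w^2 + 600w + 104,
and factoring out 4 leaves 4(64w^4 + 224w^3 + 284w^2 + 150w + 26).

4(64w^4 + 224w^3 + 284w^2 + 150w + 26)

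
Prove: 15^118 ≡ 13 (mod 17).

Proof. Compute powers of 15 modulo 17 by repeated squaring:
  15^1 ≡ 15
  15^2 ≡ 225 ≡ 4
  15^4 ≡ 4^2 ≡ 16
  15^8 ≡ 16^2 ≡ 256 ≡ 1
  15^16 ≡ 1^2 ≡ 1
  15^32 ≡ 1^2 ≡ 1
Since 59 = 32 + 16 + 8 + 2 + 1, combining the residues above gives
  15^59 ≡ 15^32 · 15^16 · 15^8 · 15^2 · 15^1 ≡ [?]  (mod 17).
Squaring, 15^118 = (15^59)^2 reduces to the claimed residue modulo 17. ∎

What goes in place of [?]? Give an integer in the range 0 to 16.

Multiply the listed residues: 1 · 1 · 1 · 4 · 15 = 1 → 1 → 4 → 60.
Reducing modulo 17: 60 = 3·17 + 9, so 15^59 ≡ 9.

9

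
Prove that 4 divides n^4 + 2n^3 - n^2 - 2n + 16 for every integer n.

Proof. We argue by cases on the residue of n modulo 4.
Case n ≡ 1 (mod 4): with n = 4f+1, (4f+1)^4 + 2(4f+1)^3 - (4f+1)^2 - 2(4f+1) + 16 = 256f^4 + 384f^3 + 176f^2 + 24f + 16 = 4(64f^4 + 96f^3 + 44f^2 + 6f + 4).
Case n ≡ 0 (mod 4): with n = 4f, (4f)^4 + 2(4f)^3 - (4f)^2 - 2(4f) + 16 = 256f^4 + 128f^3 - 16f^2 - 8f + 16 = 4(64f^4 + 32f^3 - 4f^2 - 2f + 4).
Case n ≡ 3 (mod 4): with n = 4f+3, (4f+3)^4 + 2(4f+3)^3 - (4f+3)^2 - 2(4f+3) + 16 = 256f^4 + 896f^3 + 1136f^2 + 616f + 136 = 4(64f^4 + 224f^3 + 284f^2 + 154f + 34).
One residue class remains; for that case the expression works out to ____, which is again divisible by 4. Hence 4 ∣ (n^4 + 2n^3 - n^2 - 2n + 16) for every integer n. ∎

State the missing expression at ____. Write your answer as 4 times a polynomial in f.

Only n ≡ 2 (mod 4) is unaccounted for. Put n = 4f+2:
(4f+2)^4 + 2(4f+2)^3 - (4f+2)^2 - 2(4f+2) + 16 expands to 256f^4 + 640f^3 + 560f^2 + 200f + 40,
and factoring out 4 leaves 4(64f^4 + 160f^3 + 140f^2 + 50f + 10).

4(64f^4 + 160f^3 + 140f^2 + 50f + 10)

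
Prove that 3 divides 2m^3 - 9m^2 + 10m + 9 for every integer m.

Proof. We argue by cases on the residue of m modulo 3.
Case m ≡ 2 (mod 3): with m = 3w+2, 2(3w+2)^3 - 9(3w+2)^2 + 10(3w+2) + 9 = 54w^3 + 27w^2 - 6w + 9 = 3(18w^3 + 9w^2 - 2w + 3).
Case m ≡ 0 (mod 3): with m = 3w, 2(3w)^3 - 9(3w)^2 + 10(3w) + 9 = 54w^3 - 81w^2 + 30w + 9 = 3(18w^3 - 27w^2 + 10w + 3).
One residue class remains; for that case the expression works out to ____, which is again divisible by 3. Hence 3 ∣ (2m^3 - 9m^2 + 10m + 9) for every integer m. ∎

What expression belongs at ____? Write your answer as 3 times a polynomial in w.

3(18w^3 - 9w^2 - 2w + 4)

The residues treated are {2, 0}, so the missing case is m ≡ 1 (mod 3); write m = 3w+1.
Then 2(3w+1)^3 - 9(3w+1)^2 + 10(3w+1) + 9 = 54w^3 - 27w^2 - 6w + 12 = 3(18w^3 - 9w^2 - 2w + 4).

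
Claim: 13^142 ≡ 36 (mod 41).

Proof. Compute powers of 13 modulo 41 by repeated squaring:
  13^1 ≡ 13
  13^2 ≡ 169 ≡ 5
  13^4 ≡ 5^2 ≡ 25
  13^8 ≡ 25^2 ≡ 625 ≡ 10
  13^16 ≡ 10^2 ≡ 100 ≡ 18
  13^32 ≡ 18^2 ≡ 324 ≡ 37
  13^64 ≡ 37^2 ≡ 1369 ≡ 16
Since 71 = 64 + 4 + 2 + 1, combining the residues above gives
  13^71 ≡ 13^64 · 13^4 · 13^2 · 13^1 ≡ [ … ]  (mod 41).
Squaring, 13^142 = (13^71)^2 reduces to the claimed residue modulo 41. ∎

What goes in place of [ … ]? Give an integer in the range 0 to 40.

6

Multiply the listed residues: 16 · 25 · 5 · 13 = 400 → 2000 → 26000.
Reducing modulo 41: 26000 = 634·41 + 6, so 13^71 ≡ 6.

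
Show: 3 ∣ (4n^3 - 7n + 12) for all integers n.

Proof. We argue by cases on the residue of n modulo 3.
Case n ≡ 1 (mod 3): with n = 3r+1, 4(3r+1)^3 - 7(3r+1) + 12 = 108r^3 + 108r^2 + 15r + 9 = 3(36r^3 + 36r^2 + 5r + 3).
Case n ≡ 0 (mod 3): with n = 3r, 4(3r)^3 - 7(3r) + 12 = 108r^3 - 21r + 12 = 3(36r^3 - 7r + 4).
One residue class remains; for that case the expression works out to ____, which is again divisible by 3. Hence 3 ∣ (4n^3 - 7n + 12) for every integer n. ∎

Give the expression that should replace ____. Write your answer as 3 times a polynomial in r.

3(36r^3 + 72r^2 + 41r + 10)

Only n ≡ 2 (mod 3) is unaccounted for. Put n = 3r+2:
4(3r+2)^3 - 7(3r+2) + 12 expands to 108r^3 + 216r^2 + 123r + 30,
and factoring out 3 leaves 3(36r^3 + 72r^2 + 41r + 10).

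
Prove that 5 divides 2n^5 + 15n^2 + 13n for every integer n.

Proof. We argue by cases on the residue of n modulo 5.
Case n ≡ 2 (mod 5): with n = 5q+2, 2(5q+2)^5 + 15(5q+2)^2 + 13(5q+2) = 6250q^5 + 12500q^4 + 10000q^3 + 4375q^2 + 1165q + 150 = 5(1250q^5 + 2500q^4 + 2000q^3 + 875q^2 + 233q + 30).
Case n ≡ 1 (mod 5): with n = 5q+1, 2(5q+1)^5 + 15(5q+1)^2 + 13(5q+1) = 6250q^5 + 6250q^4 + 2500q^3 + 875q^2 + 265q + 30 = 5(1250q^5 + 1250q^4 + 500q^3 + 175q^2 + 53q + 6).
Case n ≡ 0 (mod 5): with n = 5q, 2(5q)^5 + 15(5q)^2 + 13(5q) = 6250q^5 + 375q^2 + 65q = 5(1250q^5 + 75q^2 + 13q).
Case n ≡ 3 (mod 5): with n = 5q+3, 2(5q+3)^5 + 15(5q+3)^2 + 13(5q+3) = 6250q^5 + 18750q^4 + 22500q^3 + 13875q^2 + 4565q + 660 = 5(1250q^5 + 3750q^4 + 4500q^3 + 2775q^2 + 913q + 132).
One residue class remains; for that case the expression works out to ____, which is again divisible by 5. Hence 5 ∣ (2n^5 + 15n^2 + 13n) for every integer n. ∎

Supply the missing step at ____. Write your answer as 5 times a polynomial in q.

5(1250q^5 + 5000q^4 + 8000q^3 + 6475q^2 + 2693q + 468)

The residues treated are {2, 1, 0, 3}, so the missing case is n ≡ 4 (mod 5); write n = 5q+4.
Then 2(5q+4)^5 + 15(5q+4)^2 + 13(5q+4) = 6250q^5 + 25000q^4 + 40000q^3 + 32375q^2 + 13465q + 2340 = 5(1250q^5 + 5000q^4 + 8000q^3 + 6475q^2 + 2693q + 468).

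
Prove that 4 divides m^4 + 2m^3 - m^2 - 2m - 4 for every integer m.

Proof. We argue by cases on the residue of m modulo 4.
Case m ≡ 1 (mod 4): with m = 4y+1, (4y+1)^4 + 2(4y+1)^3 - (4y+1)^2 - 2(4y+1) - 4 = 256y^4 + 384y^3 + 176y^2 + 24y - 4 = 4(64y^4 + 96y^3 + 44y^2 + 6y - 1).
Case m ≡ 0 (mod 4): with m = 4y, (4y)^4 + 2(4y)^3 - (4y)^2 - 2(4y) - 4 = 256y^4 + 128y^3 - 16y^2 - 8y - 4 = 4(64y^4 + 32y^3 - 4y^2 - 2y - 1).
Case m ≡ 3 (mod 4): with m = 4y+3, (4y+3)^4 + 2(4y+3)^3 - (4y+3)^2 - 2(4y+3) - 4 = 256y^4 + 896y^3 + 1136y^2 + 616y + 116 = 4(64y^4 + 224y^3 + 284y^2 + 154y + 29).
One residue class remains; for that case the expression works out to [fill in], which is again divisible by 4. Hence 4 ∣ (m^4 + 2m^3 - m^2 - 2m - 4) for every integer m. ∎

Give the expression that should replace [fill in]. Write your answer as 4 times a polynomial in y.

4(64y^4 + 160y^3 + 140y^2 + 50y + 5)

Only m ≡ 2 (mod 4) is unaccounted for. Put m = 4y+2:
(4y+2)^4 + 2(4y+2)^3 - (4y+2)^2 - 2(4y+2) - 4 expands to 256y^4 + 640y^3 + 560y^2 + 200y + 20,
and factoring out 4 leaves 4(64y^4 + 160y^3 + 140y^2 + 50y + 5).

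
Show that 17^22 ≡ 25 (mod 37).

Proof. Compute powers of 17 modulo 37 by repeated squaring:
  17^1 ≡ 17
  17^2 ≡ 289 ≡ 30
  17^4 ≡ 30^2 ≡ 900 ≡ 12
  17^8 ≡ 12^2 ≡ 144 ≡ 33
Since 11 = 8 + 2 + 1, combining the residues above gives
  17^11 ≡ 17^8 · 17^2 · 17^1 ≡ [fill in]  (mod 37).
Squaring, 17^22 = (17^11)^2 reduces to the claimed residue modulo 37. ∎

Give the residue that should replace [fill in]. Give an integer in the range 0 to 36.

32

17^8 · 17^2 · 17^1 ≡ 33 · 30 · 17 = 16830.
16830 mod 37 = 32, so 17^11 ≡ 32 (mod 37).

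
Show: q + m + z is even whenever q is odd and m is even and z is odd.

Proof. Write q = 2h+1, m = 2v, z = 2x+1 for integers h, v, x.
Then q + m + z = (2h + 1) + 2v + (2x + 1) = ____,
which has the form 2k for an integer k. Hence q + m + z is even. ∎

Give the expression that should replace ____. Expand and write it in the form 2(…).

(2h + 1) + 2v + (2x + 1) = 2h + 2v + 2x + 2
= 2(h + v + x + 1).
Since h + v + x + 1 is an integer, the sum is of the form 2k for an integer k.

2(h + v + x + 1)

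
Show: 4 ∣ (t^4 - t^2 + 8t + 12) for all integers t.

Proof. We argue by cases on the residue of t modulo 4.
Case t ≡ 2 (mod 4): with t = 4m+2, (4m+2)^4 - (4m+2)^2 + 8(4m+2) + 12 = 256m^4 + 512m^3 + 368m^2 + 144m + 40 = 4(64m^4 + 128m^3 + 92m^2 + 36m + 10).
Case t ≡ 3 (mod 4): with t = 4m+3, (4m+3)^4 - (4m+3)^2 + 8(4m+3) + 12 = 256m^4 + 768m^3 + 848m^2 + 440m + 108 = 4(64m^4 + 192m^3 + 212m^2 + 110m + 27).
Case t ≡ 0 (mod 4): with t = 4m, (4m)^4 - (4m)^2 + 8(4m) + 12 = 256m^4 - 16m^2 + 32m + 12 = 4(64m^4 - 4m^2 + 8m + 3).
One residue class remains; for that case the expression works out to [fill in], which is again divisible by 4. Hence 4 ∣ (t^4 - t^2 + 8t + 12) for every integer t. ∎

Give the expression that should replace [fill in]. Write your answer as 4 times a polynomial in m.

The residues treated are {2, 3, 0}, so the missing case is t ≡ 1 (mod 4); write t = 4m+1.
Then (4m+1)^4 - (4m+1)^2 + 8(4m+1) + 12 = 256m^4 + 256m^3 + 80m^2 + 40m + 20 = 4(64m^4 + 64m^3 + 20m^2 + 10m + 5).

4(64m^4 + 64m^3 + 20m^2 + 10m + 5)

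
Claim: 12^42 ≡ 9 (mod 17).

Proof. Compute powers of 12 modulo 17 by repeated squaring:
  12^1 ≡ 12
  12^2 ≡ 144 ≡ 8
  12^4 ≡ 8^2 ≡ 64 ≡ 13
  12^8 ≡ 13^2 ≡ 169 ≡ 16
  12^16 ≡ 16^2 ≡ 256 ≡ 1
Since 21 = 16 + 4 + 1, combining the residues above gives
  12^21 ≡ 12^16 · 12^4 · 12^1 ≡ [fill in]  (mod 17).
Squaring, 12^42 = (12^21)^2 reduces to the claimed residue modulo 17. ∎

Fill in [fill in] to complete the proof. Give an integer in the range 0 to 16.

3

12^16 · 12^4 · 12^1 ≡ 1 · 13 · 12 = 156.
156 mod 17 = 3, so 12^21 ≡ 3 (mod 17).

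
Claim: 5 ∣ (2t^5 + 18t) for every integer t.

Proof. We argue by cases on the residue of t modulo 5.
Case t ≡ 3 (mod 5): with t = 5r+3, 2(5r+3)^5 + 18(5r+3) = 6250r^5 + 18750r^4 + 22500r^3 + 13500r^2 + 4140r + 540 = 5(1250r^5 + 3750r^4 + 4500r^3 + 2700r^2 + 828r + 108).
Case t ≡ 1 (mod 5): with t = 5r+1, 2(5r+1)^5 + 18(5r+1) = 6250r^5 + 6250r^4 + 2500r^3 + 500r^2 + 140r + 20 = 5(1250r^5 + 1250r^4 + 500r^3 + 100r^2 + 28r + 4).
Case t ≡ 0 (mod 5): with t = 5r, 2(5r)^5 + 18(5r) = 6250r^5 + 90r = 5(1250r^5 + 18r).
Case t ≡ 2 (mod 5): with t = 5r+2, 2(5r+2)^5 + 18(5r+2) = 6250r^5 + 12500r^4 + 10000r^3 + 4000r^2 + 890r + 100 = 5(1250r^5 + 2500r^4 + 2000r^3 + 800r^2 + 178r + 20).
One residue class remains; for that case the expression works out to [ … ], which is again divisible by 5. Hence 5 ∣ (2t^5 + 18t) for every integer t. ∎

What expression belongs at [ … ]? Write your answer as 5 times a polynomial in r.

The residues treated are {3, 1, 0, 2}, so the missing case is t ≡ 4 (mod 5); write t = 5r+4.
Then 2(5r+4)^5 + 18(5r+4) = 6250r^5 + 25000r^4 + 40000r^3 + 32000r^2 + 12890r + 2120 = 5(1250r^5 + 5000r^4 + 8000r^3 + 6400r^2 + 2578r + 424).

5(1250r^5 + 5000r^4 + 8000r^3 + 6400r^2 + 2578r + 424)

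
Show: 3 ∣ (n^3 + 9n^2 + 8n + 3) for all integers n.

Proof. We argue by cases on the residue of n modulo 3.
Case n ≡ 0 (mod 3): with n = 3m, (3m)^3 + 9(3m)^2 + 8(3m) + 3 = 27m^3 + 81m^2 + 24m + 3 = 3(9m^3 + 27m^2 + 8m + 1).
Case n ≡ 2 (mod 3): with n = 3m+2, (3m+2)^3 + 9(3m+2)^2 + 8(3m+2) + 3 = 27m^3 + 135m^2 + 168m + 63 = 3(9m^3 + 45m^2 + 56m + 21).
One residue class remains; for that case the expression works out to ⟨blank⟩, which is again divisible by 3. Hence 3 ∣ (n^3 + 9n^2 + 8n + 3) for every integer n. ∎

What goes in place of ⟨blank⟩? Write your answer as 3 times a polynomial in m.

Only n ≡ 1 (mod 3) is unaccounted for. Put n = 3m+1:
(3m+1)^3 + 9(3m+1)^2 + 8(3m+1) + 3 expands to 27m^3 + 108m^2 + 87m + 21,
and factoring out 3 leaves 3(9m^3 + 36m^2 + 29m + 7).

3(9m^3 + 36m^2 + 29m + 7)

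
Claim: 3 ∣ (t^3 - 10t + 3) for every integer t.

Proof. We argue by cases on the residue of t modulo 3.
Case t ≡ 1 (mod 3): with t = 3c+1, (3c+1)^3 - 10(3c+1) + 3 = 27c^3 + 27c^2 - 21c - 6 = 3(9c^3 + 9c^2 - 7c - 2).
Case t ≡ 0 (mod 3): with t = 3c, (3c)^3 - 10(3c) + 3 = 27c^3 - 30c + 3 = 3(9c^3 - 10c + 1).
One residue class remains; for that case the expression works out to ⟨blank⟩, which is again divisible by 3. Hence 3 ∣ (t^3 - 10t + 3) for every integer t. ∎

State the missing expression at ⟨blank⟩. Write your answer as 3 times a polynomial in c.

3(9c^3 + 18c^2 + 2c - 3)

The residues treated are {1, 0}, so the missing case is t ≡ 2 (mod 3); write t = 3c+2.
Then (3c+2)^3 - 10(3c+2) + 3 = 27c^3 + 54c^2 + 6c - 9 = 3(9c^3 + 18c^2 + 2c - 3).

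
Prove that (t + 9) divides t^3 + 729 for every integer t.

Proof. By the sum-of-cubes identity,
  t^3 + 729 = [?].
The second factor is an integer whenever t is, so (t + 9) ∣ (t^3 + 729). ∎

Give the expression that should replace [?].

(t + 9)(t^2 - 9t + 81)

a^3 + b^3 = (a + b)(a^2 - ab + b^2). With a = t, b = 9:
t^3 + 729 = (t + 9)(t^2 - 9t + 81).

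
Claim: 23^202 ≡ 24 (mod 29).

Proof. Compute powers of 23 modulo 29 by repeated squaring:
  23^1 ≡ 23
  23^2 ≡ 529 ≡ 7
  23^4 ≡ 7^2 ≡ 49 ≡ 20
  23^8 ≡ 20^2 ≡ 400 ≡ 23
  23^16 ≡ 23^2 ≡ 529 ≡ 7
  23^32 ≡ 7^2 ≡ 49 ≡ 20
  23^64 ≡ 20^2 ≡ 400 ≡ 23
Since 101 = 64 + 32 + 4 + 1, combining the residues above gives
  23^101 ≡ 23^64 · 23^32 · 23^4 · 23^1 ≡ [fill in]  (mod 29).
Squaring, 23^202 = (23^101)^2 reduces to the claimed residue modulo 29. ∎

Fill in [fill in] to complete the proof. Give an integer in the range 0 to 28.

16

23^64 · 23^32 · 23^4 · 23^1 ≡ 23 · 20 · 20 · 23 = 211600.
211600 mod 29 = 16, so 23^101 ≡ 16 (mod 29).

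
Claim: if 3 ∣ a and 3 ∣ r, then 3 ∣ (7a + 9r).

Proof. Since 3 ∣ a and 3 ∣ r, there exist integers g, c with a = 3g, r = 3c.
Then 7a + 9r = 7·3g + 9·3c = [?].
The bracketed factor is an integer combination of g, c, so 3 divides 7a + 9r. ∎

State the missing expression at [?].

Each term has a factor of 3: 7·3g + 9·3c = 3·(9c + 7g).
Since 9c + 7g is an integer, 3 ∣ (7a + 9r).

3(9c + 7g)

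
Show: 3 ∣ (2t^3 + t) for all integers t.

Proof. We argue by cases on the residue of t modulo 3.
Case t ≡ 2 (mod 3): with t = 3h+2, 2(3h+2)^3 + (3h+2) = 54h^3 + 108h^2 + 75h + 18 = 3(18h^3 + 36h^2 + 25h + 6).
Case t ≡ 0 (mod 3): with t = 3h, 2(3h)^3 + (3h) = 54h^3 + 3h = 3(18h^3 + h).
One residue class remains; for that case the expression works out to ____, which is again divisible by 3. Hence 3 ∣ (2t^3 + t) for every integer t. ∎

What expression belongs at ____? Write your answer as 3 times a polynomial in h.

3(18h^3 + 18h^2 + 7h + 1)

The residues treated are {2, 0}, so the missing case is t ≡ 1 (mod 3); write t = 3h+1.
Then 2(3h+1)^3 + (3h+1) = 54h^3 + 54h^2 + 21h + 3 = 3(18h^3 + 18h^2 + 7h + 1).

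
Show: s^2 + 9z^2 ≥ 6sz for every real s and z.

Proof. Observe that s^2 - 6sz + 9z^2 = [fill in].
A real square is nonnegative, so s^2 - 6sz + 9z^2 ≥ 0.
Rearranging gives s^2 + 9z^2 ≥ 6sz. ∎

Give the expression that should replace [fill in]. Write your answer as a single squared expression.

The leading and trailing coefficients are 1^2 and 3^2, and 6 = 2·1·3, so the trinomial is (s - 3z)^2.
Hence s^2 - 6sz + 9z^2 ≥ 0.

(s - 3z)^2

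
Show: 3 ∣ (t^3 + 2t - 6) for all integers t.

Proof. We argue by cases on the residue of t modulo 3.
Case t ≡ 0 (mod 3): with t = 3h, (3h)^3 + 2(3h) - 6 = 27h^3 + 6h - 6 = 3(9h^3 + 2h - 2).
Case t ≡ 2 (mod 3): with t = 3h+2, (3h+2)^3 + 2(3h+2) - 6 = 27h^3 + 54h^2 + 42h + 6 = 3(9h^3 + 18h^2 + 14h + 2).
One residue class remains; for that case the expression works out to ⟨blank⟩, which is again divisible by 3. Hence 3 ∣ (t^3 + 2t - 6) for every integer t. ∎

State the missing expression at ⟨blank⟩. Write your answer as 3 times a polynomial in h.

3(9h^3 + 9h^2 + 5h - 1)

Only t ≡ 1 (mod 3) is unaccounted for. Put t = 3h+1:
(3h+1)^3 + 2(3h+1) - 6 expands to 27h^3 + 27h^2 + 15h - 3,
and factoring out 3 leaves 3(9h^3 + 9h^2 + 5h - 1).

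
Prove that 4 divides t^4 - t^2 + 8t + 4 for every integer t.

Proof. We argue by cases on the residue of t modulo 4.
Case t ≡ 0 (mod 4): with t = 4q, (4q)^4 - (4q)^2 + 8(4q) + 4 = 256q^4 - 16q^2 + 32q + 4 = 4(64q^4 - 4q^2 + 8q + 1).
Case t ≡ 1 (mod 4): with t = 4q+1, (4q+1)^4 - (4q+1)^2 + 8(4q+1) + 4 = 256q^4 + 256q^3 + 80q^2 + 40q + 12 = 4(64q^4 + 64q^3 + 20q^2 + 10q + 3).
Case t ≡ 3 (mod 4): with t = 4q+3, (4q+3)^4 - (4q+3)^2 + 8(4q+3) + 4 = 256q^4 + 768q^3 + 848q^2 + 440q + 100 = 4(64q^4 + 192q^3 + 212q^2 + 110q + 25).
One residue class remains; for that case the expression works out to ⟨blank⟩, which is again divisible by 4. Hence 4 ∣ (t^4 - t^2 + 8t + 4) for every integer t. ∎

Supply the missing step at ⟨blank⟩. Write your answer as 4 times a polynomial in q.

The residues treated are {0, 1, 3}, so the missing case is t ≡ 2 (mod 4); write t = 4q+2.
Then (4q+2)^4 - (4q+2)^2 + 8(4q+2) + 4 = 256q^4 + 512q^3 + 368q^2 + 144q + 32 = 4(64q^4 + 128q^3 + 92q^2 + 36q + 8).

4(64q^4 + 128q^3 + 92q^2 + 36q + 8)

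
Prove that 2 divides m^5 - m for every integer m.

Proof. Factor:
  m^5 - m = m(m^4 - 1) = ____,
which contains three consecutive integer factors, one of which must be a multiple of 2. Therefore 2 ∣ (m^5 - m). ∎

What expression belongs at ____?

m^4 - 1 = (m^2 - 1)(m^2 + 1), and m^2 - 1 = (m-1)(m+1).
So m(m^4 - 1) = (m - 1)m(m + 1)(m^2 + 1).

(m - 1)m(m + 1)(m^2 + 1)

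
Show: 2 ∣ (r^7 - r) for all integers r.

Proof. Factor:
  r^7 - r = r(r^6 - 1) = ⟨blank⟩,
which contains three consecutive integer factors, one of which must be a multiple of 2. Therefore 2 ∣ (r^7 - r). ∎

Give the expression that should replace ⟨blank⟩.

(r - 1)r(r + 1)(r^4 + r^2 + 1)

r^6 - 1 = (r^2 - 1)(r^4 + r^2 + 1), and r^2 - 1 = (r-1)(r+1).
So r(r^6 - 1) = (r - 1)r(r + 1)(r^4 + r^2 + 1).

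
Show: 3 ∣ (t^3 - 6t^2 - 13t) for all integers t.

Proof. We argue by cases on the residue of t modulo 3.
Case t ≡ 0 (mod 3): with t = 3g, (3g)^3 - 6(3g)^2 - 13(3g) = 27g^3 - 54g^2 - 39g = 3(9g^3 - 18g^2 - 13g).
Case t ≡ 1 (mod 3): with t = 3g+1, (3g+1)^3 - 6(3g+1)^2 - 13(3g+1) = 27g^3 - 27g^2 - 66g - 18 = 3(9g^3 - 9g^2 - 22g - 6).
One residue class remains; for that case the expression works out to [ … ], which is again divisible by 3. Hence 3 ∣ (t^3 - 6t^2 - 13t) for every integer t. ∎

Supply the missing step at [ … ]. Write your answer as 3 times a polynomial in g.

3(9g^3 - 25g - 14)

Only t ≡ 2 (mod 3) is unaccounted for. Put t = 3g+2:
(3g+2)^3 - 6(3g+2)^2 - 13(3g+2) expands to 27g^3 - 75g - 42,
and factoring out 3 leaves 3(9g^3 - 25g - 14).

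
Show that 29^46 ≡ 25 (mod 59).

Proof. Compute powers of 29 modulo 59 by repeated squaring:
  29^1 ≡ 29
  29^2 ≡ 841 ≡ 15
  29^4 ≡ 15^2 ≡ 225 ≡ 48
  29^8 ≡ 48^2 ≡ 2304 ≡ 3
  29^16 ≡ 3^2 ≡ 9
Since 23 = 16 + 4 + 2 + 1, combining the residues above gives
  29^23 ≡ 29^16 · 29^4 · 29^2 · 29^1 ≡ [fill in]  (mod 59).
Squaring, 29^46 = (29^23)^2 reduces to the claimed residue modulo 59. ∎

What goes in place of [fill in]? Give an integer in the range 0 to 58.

5

29^16 · 29^4 · 29^2 · 29^1 ≡ 9 · 48 · 15 · 29 = 187920.
187920 mod 59 = 5, so 29^23 ≡ 5 (mod 59).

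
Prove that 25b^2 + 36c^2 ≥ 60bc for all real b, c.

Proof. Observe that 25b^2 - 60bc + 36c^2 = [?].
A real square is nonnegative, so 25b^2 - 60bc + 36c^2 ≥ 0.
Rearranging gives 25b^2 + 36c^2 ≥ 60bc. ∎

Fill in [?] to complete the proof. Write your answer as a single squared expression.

(5b - 6c)^2

25b^2 - 60bc + 36c^2 is a perfect-square trinomial: the outer terms are (5b)^2 and (6c)^2, and the cross term is -2·5b·6c.
So 25b^2 - 60bc + 36c^2 = (5b - 6c)^2 ≥ 0.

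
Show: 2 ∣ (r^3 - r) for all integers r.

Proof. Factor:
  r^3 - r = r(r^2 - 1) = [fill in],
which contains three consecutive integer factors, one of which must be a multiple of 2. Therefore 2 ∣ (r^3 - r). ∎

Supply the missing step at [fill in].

r(r^2 - 1) = r(r - 1)(r + 1) = (r - 1)r(r + 1).
These three factors are consecutive integers, so their product is divisible by 2.

(r - 1)r(r + 1)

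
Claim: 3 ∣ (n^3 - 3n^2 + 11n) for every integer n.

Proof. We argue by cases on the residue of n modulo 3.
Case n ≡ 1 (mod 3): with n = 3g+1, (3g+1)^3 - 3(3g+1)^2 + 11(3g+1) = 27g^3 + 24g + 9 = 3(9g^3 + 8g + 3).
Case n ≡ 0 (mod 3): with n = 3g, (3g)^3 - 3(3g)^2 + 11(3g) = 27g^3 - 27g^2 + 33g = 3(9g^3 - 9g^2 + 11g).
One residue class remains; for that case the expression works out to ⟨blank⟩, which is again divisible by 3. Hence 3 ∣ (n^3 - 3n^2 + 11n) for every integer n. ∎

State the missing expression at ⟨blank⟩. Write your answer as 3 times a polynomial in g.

The residues treated are {1, 0}, so the missing case is n ≡ 2 (mod 3); write n = 3g+2.
Then (3g+2)^3 - 3(3g+2)^2 + 11(3g+2) = 27g^3 + 27g^2 + 33g + 18 = 3(9g^3 + 9g^2 + 11g + 6).

3(9g^3 + 9g^2 + 11g + 6)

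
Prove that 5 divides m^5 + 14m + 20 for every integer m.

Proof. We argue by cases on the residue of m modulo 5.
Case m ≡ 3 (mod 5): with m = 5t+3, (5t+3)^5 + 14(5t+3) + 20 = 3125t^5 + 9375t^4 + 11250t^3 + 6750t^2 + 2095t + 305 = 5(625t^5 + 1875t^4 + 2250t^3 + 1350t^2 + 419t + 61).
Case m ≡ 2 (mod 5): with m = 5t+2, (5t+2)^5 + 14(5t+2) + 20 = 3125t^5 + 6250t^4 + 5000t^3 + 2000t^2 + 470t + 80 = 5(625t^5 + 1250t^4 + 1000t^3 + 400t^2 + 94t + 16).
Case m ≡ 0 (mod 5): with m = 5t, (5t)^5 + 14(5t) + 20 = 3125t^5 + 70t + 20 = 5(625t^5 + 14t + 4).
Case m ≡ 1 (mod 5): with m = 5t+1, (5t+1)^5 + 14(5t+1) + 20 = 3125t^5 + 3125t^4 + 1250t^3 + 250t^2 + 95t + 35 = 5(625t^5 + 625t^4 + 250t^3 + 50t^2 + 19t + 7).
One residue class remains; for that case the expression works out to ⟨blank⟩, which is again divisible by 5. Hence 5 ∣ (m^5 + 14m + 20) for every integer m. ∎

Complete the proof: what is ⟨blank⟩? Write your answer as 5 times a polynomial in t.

5(625t^5 + 2500t^4 + 4000t^3 + 3200t^2 + 1294t + 220)

Only m ≡ 4 (mod 5) is unaccounted for. Put m = 5t+4:
(5t+4)^5 + 14(5t+4) + 20 expands to 3125t^5 + 12500t^4 + 20000t^3 + 16000t^2 + 6470t + 1100,
and factoring out 5 leaves 5(625t^5 + 2500t^4 + 4000t^3 + 3200t^2 + 1294t + 220).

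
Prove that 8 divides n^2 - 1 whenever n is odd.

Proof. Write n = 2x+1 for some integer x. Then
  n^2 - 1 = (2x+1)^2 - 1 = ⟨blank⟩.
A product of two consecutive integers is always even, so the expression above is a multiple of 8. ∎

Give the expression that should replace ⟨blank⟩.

4x(x + 1)

(2x+1)^2 - 1 = 4x^2 + 4x + 1 - 1 = 4x^2 + 4x = 4x(x+1).
Since x and x+1 are consecutive, x(x+1) is even, and 4·(even) is a multiple of 8.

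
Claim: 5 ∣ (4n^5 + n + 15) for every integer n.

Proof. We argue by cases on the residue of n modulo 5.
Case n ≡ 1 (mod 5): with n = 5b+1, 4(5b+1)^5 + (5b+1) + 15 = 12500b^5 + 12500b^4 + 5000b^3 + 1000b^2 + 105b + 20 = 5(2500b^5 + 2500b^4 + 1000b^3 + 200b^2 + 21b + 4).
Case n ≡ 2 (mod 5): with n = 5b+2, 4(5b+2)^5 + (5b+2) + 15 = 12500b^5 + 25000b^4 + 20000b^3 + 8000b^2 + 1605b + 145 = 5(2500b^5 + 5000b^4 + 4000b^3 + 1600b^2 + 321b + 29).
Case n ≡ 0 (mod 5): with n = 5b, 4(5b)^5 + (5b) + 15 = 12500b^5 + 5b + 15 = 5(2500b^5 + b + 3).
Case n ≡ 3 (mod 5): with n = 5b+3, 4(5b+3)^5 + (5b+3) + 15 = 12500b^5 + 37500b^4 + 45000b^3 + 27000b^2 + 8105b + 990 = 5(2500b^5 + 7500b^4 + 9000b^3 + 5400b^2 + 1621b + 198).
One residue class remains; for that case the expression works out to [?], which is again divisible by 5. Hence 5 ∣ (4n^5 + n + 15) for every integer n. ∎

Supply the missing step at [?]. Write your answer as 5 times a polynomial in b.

5(2500b^5 + 10000b^4 + 16000b^3 + 12800b^2 + 5121b + 823)

The residues treated are {1, 2, 0, 3}, so the missing case is n ≡ 4 (mod 5); write n = 5b+4.
Then 4(5b+4)^5 + (5b+4) + 15 = 12500b^5 + 50000b^4 + 80000b^3 + 64000b^2 + 25605b + 4115 = 5(2500b^5 + 10000b^4 + 16000b^3 + 12800b^2 + 5121b + 823).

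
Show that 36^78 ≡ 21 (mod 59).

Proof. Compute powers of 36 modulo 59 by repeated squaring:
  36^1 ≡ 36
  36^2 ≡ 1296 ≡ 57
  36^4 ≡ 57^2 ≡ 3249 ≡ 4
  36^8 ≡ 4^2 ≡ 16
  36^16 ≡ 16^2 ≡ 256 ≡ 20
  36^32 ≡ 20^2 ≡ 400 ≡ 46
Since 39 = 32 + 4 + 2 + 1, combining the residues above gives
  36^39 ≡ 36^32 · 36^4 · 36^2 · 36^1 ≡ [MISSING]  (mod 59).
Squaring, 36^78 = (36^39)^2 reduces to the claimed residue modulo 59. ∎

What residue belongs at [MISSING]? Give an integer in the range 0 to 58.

27

36^32 · 36^4 · 36^2 · 36^1 ≡ 46 · 4 · 57 · 36 = 377568.
377568 mod 59 = 27, so 36^39 ≡ 27 (mod 59).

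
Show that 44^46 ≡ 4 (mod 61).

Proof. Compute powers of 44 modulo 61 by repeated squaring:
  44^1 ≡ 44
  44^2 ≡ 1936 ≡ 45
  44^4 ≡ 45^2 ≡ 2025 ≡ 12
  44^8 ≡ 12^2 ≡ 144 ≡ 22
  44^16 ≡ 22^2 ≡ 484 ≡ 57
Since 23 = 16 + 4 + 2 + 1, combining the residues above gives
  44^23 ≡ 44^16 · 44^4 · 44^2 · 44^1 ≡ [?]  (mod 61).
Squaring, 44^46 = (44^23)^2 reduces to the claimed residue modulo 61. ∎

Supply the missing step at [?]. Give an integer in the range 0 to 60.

59

44^16 · 44^4 · 44^2 · 44^1 ≡ 57 · 12 · 45 · 44 = 1354320.
1354320 mod 61 = 59, so 44^23 ≡ 59 (mod 61).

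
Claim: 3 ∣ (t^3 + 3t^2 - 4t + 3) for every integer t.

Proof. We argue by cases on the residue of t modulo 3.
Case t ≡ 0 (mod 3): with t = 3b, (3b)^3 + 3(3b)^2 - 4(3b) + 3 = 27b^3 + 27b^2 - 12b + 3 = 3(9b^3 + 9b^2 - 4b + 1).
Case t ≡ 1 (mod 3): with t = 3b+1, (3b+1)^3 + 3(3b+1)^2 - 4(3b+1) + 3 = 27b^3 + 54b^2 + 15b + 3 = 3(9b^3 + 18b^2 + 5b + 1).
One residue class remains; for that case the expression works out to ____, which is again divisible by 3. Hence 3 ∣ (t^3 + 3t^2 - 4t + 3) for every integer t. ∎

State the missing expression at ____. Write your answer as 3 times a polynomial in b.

Only t ≡ 2 (mod 3) is unaccounted for. Put t = 3b+2:
(3b+2)^3 + 3(3b+2)^2 - 4(3b+2) + 3 expands to 27b^3 + 81b^2 + 60b + 15,
and factoring out 3 leaves 3(9b^3 + 27b^2 + 20b + 5).

3(9b^3 + 27b^2 + 20b + 5)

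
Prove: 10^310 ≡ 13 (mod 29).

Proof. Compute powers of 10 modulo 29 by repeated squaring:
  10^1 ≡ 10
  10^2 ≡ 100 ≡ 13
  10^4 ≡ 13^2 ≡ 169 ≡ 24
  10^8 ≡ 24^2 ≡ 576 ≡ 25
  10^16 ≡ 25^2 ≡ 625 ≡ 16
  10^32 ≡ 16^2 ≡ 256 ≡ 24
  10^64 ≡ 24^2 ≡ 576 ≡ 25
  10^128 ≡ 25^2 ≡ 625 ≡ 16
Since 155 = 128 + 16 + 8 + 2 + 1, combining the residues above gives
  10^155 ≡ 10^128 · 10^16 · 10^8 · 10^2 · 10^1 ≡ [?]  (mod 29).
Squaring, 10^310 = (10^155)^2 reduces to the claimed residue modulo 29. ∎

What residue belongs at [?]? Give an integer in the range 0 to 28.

19

Multiply the listed residues: 16 · 16 · 25 · 13 · 10 = 256 → 6400 → 83200 → 832000.
Reducing modulo 29: 832000 = 28689·29 + 19, so 10^155 ≡ 19.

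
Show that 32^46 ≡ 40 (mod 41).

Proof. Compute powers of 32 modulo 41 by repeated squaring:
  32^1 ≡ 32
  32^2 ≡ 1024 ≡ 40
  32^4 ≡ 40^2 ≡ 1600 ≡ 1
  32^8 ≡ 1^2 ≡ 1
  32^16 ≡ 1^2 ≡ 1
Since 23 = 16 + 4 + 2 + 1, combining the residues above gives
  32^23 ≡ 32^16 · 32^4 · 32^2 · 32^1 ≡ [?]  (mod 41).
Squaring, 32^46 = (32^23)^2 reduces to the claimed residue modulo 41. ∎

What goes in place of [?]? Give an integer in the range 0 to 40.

9

Multiply the listed residues: 1 · 1 · 40 · 32 = 1 → 40 → 1280.
Reducing modulo 41: 1280 = 31·41 + 9, so 32^23 ≡ 9.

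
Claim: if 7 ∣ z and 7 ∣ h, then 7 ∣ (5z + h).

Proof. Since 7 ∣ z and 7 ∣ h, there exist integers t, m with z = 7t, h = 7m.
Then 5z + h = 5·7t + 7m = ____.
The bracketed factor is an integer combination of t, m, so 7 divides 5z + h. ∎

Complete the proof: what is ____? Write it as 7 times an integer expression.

Each term has a factor of 7: 5·7t + 7m = 7·(m + 5t).
Since m + 5t is an integer, 7 ∣ (5z + h).

7(m + 5t)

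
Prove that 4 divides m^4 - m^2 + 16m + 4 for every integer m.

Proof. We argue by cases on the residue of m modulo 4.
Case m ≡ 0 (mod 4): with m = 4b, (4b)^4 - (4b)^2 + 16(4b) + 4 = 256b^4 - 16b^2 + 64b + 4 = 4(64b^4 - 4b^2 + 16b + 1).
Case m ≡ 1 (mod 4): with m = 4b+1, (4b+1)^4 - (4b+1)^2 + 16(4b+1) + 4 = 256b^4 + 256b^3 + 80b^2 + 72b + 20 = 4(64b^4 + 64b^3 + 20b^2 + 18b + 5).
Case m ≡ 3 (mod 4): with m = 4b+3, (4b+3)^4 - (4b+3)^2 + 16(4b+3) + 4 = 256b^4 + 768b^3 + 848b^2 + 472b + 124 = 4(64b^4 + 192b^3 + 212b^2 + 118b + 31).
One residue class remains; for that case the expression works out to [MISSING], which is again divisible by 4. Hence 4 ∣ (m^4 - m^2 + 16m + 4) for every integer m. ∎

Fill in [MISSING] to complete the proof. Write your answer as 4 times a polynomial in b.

4(64b^4 + 128b^3 + 92b^2 + 44b + 12)

The residues treated are {0, 1, 3}, so the missing case is m ≡ 2 (mod 4); write m = 4b+2.
Then (4b+2)^4 - (4b+2)^2 + 16(4b+2) + 4 = 256b^4 + 512b^3 + 368b^2 + 176b + 48 = 4(64b^4 + 128b^3 + 92b^2 + 44b + 12).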